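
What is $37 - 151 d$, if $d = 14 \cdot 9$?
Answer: $-18989$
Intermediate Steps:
$d = 126$
$37 - 151 d = 37 - 19026 = -18989$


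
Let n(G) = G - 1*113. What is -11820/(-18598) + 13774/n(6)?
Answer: -127452056/994993 ≈ -128.09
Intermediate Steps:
n(G) = -113 + G (n(G) = G - 113 = -113 + G)
-11820/(-18598) + 13774/n(6) = -11820/(-18598) + 13774/(-113 + 6) = -11820*(-1/18598) + 13774/(-107) = 5910/9299 + 13774*(-1/107) = 5910/9299 - 13774/107 = -127452056/994993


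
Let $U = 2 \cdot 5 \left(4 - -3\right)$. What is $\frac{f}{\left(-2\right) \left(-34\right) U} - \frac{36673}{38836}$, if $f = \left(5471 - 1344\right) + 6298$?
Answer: $\frac{1645013}{1320424} \approx 1.2458$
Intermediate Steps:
$f = 10425$ ($f = 4127 + 6298 = 10425$)
$U = 70$ ($U = 10 \left(4 + 3\right) = 10 \cdot 7 = 70$)
$\frac{f}{\left(-2\right) \left(-34\right) U} - \frac{36673}{38836} = \frac{10425}{\left(-2\right) \left(-34\right) 70} - \frac{36673}{38836} = \frac{10425}{68 \cdot 70} - \frac{5239}{5548} = \frac{10425}{4760} - \frac{5239}{5548} = 10425 \cdot \frac{1}{4760} - \frac{5239}{5548} = \frac{2085}{952} - \frac{5239}{5548} = \frac{1645013}{1320424}$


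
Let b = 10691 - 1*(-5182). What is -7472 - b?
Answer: -23345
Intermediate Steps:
b = 15873 (b = 10691 + 5182 = 15873)
-7472 - b = -7472 - 1*15873 = -7472 - 15873 = -23345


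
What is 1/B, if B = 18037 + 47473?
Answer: 1/65510 ≈ 1.5265e-5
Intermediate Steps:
B = 65510
1/B = 1/65510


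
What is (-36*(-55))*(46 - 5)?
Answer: 81180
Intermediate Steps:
(-36*(-55))*(46 - 5) = 1980*41 = 81180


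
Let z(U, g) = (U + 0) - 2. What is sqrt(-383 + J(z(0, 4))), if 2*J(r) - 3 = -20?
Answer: 3*I*sqrt(174)/2 ≈ 19.786*I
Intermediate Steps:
z(U, g) = -2 + U (z(U, g) = U - 2 = -2 + U)
J(r) = -17/2 (J(r) = 3/2 + (1/2)*(-20) = 3/2 - 10 = -17/2)
sqrt(-383 + J(z(0, 4))) = sqrt(-383 - 17/2) = sqrt(-783/2) = 3*I*sqrt(174)/2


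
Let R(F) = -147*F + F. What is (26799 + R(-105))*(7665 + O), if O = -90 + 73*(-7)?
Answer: 297599256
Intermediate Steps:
O = -601 (O = -90 - 511 = -601)
R(F) = -146*F
(26799 + R(-105))*(7665 + O) = (26799 - 146*(-105))*(7665 - 601) = (26799 + 15330)*7064 = 42129*7064 = 297599256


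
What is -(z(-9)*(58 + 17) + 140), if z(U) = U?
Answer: 535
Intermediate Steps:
-(z(-9)*(58 + 17) + 140) = -(-9*(58 + 17) + 140) = -(-9*75 + 140) = -(-675 + 140) = -1*(-535) = 535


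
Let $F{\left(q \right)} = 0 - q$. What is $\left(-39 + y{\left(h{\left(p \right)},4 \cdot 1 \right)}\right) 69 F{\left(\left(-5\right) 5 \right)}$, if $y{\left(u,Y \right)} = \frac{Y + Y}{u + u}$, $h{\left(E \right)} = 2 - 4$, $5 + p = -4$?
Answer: $-70725$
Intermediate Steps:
$p = -9$ ($p = -5 - 4 = -9$)
$h{\left(E \right)} = -2$ ($h{\left(E \right)} = 2 - 4 = -2$)
$y{\left(u,Y \right)} = \frac{Y}{u}$ ($y{\left(u,Y \right)} = \frac{2 Y}{2 u} = 2 Y \frac{1}{2 u} = \frac{Y}{u}$)
$F{\left(q \right)} = - q$
$\left(-39 + y{\left(h{\left(p \right)},4 \cdot 1 \right)}\right) 69 F{\left(\left(-5\right) 5 \right)} = \left(-39 + \frac{4 \cdot 1}{-2}\right) 69 \left(- \left(-5\right) 5\right) = \left(-39 + 4 \left(- \frac{1}{2}\right)\right) 69 \left(\left(-1\right) \left(-25\right)\right) = \left(-39 - 2\right) 69 \cdot 25 = \left(-41\right) 69 \cdot 25 = \left(-2829\right) 25 = -70725$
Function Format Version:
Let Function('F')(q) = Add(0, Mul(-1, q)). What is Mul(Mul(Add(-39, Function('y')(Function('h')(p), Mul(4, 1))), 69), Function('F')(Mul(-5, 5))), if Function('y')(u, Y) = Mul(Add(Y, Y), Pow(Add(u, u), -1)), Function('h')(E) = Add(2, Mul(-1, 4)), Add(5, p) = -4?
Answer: -70725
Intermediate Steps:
p = -9 (p = Add(-5, -4) = -9)
Function('h')(E) = -2 (Function('h')(E) = Add(2, -4) = -2)
Function('y')(u, Y) = Mul(Y, Pow(u, -1)) (Function('y')(u, Y) = Mul(Mul(2, Y), Pow(Mul(2, u), -1)) = Mul(Mul(2, Y), Mul(Rational(1, 2), Pow(u, -1))) = Mul(Y, Pow(u, -1)))
Function('F')(q) = Mul(-1, q)
Mul(Mul(Add(-39, Function('y')(Function('h')(p), Mul(4, 1))), 69), Function('F')(Mul(-5, 5))) = Mul(Mul(Add(-39, Mul(Mul(4, 1), Pow(-2, -1))), 69), Mul(-1, Mul(-5, 5))) = Mul(Mul(Add(-39, Mul(4, Rational(-1, 2))), 69), Mul(-1, -25)) = Mul(Mul(Add(-39, -2), 69), 25) = Mul(Mul(-41, 69), 25) = Mul(-2829, 25) = -70725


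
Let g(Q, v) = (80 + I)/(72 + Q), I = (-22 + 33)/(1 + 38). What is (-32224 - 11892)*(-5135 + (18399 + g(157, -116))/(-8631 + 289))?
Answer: 8442350076354460/37251201 ≈ 2.2663e+8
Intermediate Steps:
I = 11/39 ≈ 0.28205
g(Q, v) = 3131/(39*(72 + Q)) (g(Q, v) = (80 + 11/39)/(72 + Q) = 3131/(39*(72 + Q)))
(-32224 - 11892)*(-5135 + (18399 + g(157, -116))/(-8631 + 289)) = (-32224 - 11892)*(-5135 + (18399 + 3131/(39*(72 + 157)))/(-8631 + 289)) = -44116*(-5135 + (18399 + (3131/39)/229)/(-8342)) = -44116*(-5135 + (18399 + (3131/39)*(1/229))*(-1/8342)) = -44116*(-5135 + (18399 + 3131/8931)*(-1/8342)) = -44116*(-5135 + (164324600/8931)*(-1/8342)) = -44116*(-5135 - 82162300/37251201) = -44116*(-191367079435/37251201) = 8442350076354460/37251201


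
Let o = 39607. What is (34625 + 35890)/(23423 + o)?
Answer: 4701/4202 ≈ 1.1188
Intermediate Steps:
(34625 + 35890)/(23423 + o) = (34625 + 35890)/(23423 + 39607) = 70515/63030 = 70515*(1/63030) = 4701/4202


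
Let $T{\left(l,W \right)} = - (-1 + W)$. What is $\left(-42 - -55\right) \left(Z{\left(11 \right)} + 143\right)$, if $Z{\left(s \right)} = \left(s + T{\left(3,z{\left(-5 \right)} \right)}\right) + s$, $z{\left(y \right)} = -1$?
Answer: $2171$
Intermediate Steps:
$T{\left(l,W \right)} = 1 - W$
$Z{\left(s \right)} = 2 + 2 s$ ($Z{\left(s \right)} = \left(s + \left(1 - -1\right)\right) + s = \left(s + \left(1 + 1\right)\right) + s = \left(s + 2\right) + s = \left(2 + s\right) + s = 2 + 2 s$)
$\left(-42 - -55\right) \left(Z{\left(11 \right)} + 143\right) = \left(-42 - -55\right) \left(\left(2 + 2 \cdot 11\right) + 143\right) = \left(-42 + 55\right) \left(\left(2 + 22\right) + 143\right) = 13 \left(24 + 143\right) = 13 \cdot 167 = 2171$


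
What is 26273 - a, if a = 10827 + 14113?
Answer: 1333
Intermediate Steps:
a = 24940
26273 - a = 26273 - 1*24940 = 26273 - 24940 = 1333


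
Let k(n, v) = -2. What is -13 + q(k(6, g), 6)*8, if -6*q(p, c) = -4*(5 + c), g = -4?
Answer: 137/3 ≈ 45.667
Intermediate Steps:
q(p, c) = 10/3 + 2*c/3 (q(p, c) = -(-2)*(5 + c)/3 = -(-20 - 4*c)/6 = 10/3 + 2*c/3)
-13 + q(k(6, g), 6)*8 = -13 + (10/3 + (⅔)*6)*8 = -13 + (10/3 + 4)*8 = -13 + (22/3)*8 = -13 + 176/3 = 137/3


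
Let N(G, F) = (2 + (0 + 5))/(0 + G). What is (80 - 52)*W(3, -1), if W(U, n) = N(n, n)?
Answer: -196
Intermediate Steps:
N(G, F) = 7/G (N(G, F) = (2 + 5)/G = 7/G)
W(U, n) = 7/n
(80 - 52)*W(3, -1) = (80 - 52)*(7/(-1)) = 28*(7*(-1)) = 28*(-7) = -196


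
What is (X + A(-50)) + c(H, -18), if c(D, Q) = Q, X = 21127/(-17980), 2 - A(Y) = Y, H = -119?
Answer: 590193/17980 ≈ 32.825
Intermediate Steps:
A(Y) = 2 - Y
X = -21127/17980 (X = 21127*(-1/17980) = -21127/17980 ≈ -1.1750)
(X + A(-50)) + c(H, -18) = (-21127/17980 + (2 - 1*(-50))) - 18 = (-21127/17980 + (2 + 50)) - 18 = (-21127/17980 + 52) - 18 = 913833/17980 - 18 = 590193/17980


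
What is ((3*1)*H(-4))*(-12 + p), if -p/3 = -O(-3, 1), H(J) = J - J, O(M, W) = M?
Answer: 0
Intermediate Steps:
H(J) = 0
p = -9 (p = -(-3)*(-3) = -3*3 = -9)
((3*1)*H(-4))*(-12 + p) = ((3*1)*0)*(-12 - 9) = (3*0)*(-21) = 0*(-21) = 0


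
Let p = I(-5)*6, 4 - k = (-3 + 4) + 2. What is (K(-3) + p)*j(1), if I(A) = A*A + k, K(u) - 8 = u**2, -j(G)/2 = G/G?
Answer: -346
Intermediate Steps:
j(G) = -2 (j(G) = -2*G/G = -2*1 = -2)
k = 1 (k = 4 - ((-3 + 4) + 2) = 4 - (1 + 2) = 4 - 1*3 = 4 - 3 = 1)
K(u) = 8 + u**2
I(A) = 1 + A**2 (I(A) = A*A + 1 = A**2 + 1 = 1 + A**2)
p = 156 (p = (1 + (-5)**2)*6 = (1 + 25)*6 = 26*6 = 156)
(K(-3) + p)*j(1) = ((8 + (-3)**2) + 156)*(-2) = ((8 + 9) + 156)*(-2) = (17 + 156)*(-2) = 173*(-2) = -346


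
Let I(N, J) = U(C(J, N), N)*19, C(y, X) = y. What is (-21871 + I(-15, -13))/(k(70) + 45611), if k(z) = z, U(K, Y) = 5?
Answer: -21776/45681 ≈ -0.47670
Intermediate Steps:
I(N, J) = 95 (I(N, J) = 5*19 = 95)
(-21871 + I(-15, -13))/(k(70) + 45611) = (-21871 + 95)/(70 + 45611) = -21776/45681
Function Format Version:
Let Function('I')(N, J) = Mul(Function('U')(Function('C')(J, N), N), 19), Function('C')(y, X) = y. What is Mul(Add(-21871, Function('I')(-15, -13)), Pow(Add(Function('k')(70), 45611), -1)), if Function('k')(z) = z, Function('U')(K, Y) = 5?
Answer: Rational(-21776, 45681) ≈ -0.47670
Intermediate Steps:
Function('I')(N, J) = 95 (Function('I')(N, J) = Mul(5, 19) = 95)
Mul(Add(-21871, Function('I')(-15, -13)), Pow(Add(Function('k')(70), 45611), -1)) = Mul(Add(-21871, 95), Pow(Add(70, 45611), -1)) = Mul(-21776, Pow(45681, -1)) = Mul(-21776, Rational(1, 45681)) = Rational(-21776, 45681)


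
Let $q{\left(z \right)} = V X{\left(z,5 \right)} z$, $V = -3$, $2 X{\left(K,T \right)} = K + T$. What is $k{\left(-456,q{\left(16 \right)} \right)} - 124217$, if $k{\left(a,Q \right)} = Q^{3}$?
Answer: $-128148281$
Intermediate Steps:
$X{\left(K,T \right)} = \frac{K}{2} + \frac{T}{2}$ ($X{\left(K,T \right)} = \frac{K + T}{2} = \frac{K}{2} + \frac{T}{2}$)
$q{\left(z \right)} = z \left(- \frac{15}{2} - \frac{3 z}{2}\right)$ ($q{\left(z \right)} = - 3 \left(\frac{z}{2} + \frac{1}{2} \cdot 5\right) z = - 3 \left(\frac{z}{2} + \frac{5}{2}\right) z = - 3 \left(\frac{5}{2} + \frac{z}{2}\right) z = \left(- \frac{15}{2} - \frac{3 z}{2}\right) z = z \left(- \frac{15}{2} - \frac{3 z}{2}\right)$)
$k{\left(-456,q{\left(16 \right)} \right)} - 124217 = \left(\left(- \frac{3}{2}\right) 16 \left(5 + 16\right)\right)^{3} - 124217 = \left(\left(- \frac{3}{2}\right) 16 \cdot 21\right)^{3} - 124217 = \left(-504\right)^{3} - 124217 = -128024064 - 124217 = -128148281$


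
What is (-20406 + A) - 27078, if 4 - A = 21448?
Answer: -68928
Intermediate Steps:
A = -21444 (A = 4 - 1*21448 = 4 - 21448 = -21444)
(-20406 + A) - 27078 = (-20406 - 21444) - 27078 = -41850 - 27078 = -68928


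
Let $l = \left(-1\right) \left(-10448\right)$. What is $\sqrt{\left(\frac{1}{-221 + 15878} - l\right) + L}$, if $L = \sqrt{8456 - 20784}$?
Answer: $\frac{\sqrt{-2561239933095 + 490283298 i \sqrt{3082}}}{15657} \approx 0.54312 + 102.22 i$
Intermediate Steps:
$l = 10448$
$L = 2 i \sqrt{3082}$ ($L = \sqrt{-12328} = 2 i \sqrt{3082} \approx 111.03 i$)
$\sqrt{\left(\frac{1}{-221 + 15878} - l\right) + L} = \sqrt{\left(\frac{1}{-221 + 15878} - 10448\right) + 2 i \sqrt{3082}} = \sqrt{\left(\frac{1}{15657} - 10448\right) + 2 i \sqrt{3082}} = \sqrt{- \frac{163584335}{15657} + 2 i \sqrt{3082}}$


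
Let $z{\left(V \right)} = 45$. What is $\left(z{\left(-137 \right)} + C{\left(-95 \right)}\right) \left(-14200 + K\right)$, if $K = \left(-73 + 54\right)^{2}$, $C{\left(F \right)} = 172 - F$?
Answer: $-4317768$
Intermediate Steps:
$K = 361$ ($K = \left(-19\right)^{2} = 361$)
$\left(z{\left(-137 \right)} + C{\left(-95 \right)}\right) \left(-14200 + K\right) = \left(45 + \left(172 - -95\right)\right) \left(-14200 + 361\right) = \left(45 + \left(172 + 95\right)\right) \left(-13839\right) = \left(45 + 267\right) \left(-13839\right) = 312 \left(-13839\right) = -4317768$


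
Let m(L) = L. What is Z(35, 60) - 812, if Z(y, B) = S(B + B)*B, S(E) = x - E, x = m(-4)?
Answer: -8252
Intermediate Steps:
x = -4
S(E) = -4 - E
Z(y, B) = B*(-4 - 2*B) (Z(y, B) = (-4 - (B + B))*B = (-4 - 2*B)*B = B*(-4 - 2*B))
Z(35, 60) - 812 = -2*60*(2 + 60) - 812 = -2*60*62 - 812 = -7440 - 812 = -8252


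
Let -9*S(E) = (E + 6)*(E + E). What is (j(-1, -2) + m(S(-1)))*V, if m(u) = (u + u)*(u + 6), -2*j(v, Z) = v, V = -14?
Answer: -18487/81 ≈ -228.23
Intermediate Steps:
j(v, Z) = -v/2
S(E) = -2*E*(6 + E)/9 (S(E) = -(E + 6)*(E + E)/9 = -(6 + E)*2*E/9 = -2*E*(6 + E)/9)
m(u) = 2*u*(6 + u) (m(u) = (2*u)*(6 + u) = 2*u*(6 + u))
(j(-1, -2) + m(S(-1)))*V = (-1/2*(-1) + 2*(-2/9*(-1)*(6 - 1))*(6 - 2/9*(-1)*(6 - 1)))*(-14) = (1/2 + 2*(-2/9*(-1)*5)*(6 - 2/9*(-1)*5))*(-14) = (1/2 + 2*(10/9)*(6 + 10/9))*(-14) = (1/2 + 2*(10/9)*(64/9))*(-14) = (1/2 + 1280/81)*(-14) = (2641/162)*(-14) = -18487/81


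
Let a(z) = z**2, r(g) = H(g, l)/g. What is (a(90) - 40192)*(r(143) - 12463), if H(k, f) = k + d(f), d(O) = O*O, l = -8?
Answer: 57188008184/143 ≈ 3.9992e+8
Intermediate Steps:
d(O) = O**2
H(k, f) = k + f**2
r(g) = (64 + g)/g (r(g) = (g + (-8)**2)/g = (g + 64)/g = (64 + g)/g)
(a(90) - 40192)*(r(143) - 12463) = (90**2 - 40192)*((64 + 143)/143 - 12463) = (8100 - 40192)*((1/143)*207 - 12463) = -32092*(207/143 - 12463) = -32092*(-1782002/143) = 57188008184/143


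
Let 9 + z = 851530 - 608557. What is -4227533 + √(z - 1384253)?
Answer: -4227533 + I*√1141289 ≈ -4.2275e+6 + 1068.3*I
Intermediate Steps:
z = 242964 (z = -9 + (851530 - 608557) = -9 + 242973 = 242964)
-4227533 + √(z - 1384253) = -4227533 + √(242964 - 1384253) = -4227533 + √(-1141289) = -4227533 + I*√1141289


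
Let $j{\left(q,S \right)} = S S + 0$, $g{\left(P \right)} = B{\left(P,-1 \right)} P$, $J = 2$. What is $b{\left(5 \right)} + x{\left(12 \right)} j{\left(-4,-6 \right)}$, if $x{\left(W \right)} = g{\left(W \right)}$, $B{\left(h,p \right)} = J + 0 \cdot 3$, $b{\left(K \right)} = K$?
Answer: $869$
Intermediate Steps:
$B{\left(h,p \right)} = 2$ ($B{\left(h,p \right)} = 2 + 0 \cdot 3 = 2 + 0 = 2$)
$g{\left(P \right)} = 2 P$
$j{\left(q,S \right)} = S^{2}$ ($j{\left(q,S \right)} = S^{2} + 0 = S^{2}$)
$x{\left(W \right)} = 2 W$
$b{\left(5 \right)} + x{\left(12 \right)} j{\left(-4,-6 \right)} = 5 + 2 \cdot 12 \left(-6\right)^{2} = 5 + 24 \cdot 36 = 5 + 864 = 869$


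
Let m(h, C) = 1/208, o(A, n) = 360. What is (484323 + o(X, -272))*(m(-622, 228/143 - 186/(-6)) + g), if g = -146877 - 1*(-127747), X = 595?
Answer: -1928572559637/208 ≈ -9.2720e+9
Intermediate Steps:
m(h, C) = 1/208
g = -19130 (g = -146877 + 127747 = -19130)
(484323 + o(X, -272))*(m(-622, 228/143 - 186/(-6)) + g) = (484323 + 360)*(1/208 - 19130) = 484683*(-3979039/208) = -1928572559637/208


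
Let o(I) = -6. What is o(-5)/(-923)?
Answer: 6/923 ≈ 0.0065005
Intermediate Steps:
o(-5)/(-923) = -6/(-923) = -6*(-1/923) = 6/923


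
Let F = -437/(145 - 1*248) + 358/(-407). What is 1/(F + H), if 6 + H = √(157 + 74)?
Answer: 1544663087/131244404330 + 1757370241*√231/393733212990 ≈ 0.079606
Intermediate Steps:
H = -6 + √231 (H = -6 + √(157 + 74) = -6 + √231 ≈ 9.1987)
F = 140985/41921 (F = -437/(145 - 248) + 358*(-1/407) = -437/(-103) - 358/407 = -437*(-1/103) - 358/407 = 437/103 - 358/407 = 140985/41921 ≈ 3.3631)
1/(F + H) = 1/(140985/41921 + (-6 + √231)) = 1/(-110541/41921 + √231)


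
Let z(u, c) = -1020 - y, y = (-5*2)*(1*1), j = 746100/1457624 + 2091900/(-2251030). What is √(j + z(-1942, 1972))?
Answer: I*√6798834053126017911915410/82028883818 ≈ 31.787*I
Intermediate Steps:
j = -34242754065/82028883818 (j = 746100*(1/1457624) + 2091900*(-1/2251030) = 186525/364406 - 209190/225103 = -34242754065/82028883818 ≈ -0.41745)
y = -10 (y = -10*1 = -10)
z(u, c) = -1010 (z(u, c) = -1020 - 1*(-10) = -1020 + 10 = -1010)
√(j + z(-1942, 1972)) = √(-34242754065/82028883818 - 1010) = √(-82883415410245/82028883818) = I*√6798834053126017911915410/82028883818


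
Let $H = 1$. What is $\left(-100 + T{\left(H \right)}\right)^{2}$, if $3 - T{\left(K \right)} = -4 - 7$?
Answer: $7396$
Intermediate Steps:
$T{\left(K \right)} = 14$ ($T{\left(K \right)} = 3 - \left(-4 - 7\right) = 3 - -11 = 3 + 11 = 14$)
$\left(-100 + T{\left(H \right)}\right)^{2} = \left(-100 + 14\right)^{2} = \left(-86\right)^{2} = 7396$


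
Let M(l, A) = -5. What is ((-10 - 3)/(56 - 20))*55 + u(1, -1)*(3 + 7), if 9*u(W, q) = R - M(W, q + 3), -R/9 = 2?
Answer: -1235/36 ≈ -34.306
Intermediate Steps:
R = -18 (R = -9*2 = -18)
u(W, q) = -13/9 (u(W, q) = (-18 - 1*(-5))/9 = (-18 + 5)/9 = (1/9)*(-13) = -13/9)
((-10 - 3)/(56 - 20))*55 + u(1, -1)*(3 + 7) = ((-10 - 3)/(56 - 20))*55 - 13*(3 + 7)/9 = -13/36*55 - 13/9*10 = -13*1/36*55 - 130/9 = -13/36*55 - 130/9 = -715/36 - 130/9 = -1235/36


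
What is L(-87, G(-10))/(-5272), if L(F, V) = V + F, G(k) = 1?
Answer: 43/2636 ≈ 0.016313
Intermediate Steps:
L(F, V) = F + V
L(-87, G(-10))/(-5272) = (-87 + 1)/(-5272) = -86*(-1/5272) = 43/2636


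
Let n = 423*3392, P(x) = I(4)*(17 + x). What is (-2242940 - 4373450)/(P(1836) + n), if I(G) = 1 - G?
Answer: -6616390/1429257 ≈ -4.6292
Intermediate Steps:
P(x) = -51 - 3*x (P(x) = (1 - 1*4)*(17 + x) = (1 - 4)*(17 + x) = -3*(17 + x) = -51 - 3*x)
n = 1434816
(-2242940 - 4373450)/(P(1836) + n) = (-2242940 - 4373450)/((-51 - 3*1836) + 1434816) = -6616390/((-51 - 5508) + 1434816) = -6616390/(-5559 + 1434816) = -6616390/1429257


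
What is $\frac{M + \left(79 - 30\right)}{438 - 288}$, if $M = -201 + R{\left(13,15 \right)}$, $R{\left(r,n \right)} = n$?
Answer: $- \frac{137}{150} \approx -0.91333$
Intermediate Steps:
$M = -186$ ($M = -201 + 15 = -186$)
$\frac{M + \left(79 - 30\right)}{438 - 288} = \frac{-186 + \left(79 - 30\right)}{438 - 288} = \frac{-186 + \left(79 - 30\right)}{150} = \left(-186 + 49\right) \frac{1}{150} = \left(-137\right) \frac{1}{150} = - \frac{137}{150}$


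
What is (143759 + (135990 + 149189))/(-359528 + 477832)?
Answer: 214469/59152 ≈ 3.6257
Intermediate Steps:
(143759 + (135990 + 149189))/(-359528 + 477832) = (143759 + 285179)/118304 = 428938*(1/118304) = 214469/59152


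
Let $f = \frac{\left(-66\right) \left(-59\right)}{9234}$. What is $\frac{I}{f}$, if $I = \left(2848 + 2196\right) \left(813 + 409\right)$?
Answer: $\frac{9486038952}{649} \approx 1.4616 \cdot 10^{7}$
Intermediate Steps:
$I = 6163768$ ($I = 5044 \cdot 1222 = 6163768$)
$f = \frac{649}{1539}$ ($f = 3894 \cdot \frac{1}{9234} = \frac{649}{1539} \approx 0.4217$)
$\frac{I}{f} = \frac{6163768}{\frac{649}{1539}} = 6163768 \cdot \frac{1539}{649} = \frac{9486038952}{649}$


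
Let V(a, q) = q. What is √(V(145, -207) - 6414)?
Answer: I*√6621 ≈ 81.37*I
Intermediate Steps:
√(V(145, -207) - 6414) = √(-207 - 6414) = √(-6621) = I*√6621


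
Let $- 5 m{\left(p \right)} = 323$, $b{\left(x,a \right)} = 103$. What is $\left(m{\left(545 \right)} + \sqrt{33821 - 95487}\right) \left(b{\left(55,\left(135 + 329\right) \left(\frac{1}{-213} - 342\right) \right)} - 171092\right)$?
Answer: $\frac{55229447}{5} - 170989 i \sqrt{61666} \approx 1.1046 \cdot 10^{7} - 4.2461 \cdot 10^{7} i$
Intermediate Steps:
$m{\left(p \right)} = - \frac{323}{5}$ ($m{\left(p \right)} = \left(- \frac{1}{5}\right) 323 = - \frac{323}{5}$)
$\left(m{\left(545 \right)} + \sqrt{33821 - 95487}\right) \left(b{\left(55,\left(135 + 329\right) \left(\frac{1}{-213} - 342\right) \right)} - 171092\right) = \left(- \frac{323}{5} + \sqrt{33821 - 95487}\right) \left(103 - 171092\right) = \left(- \frac{323}{5} + \sqrt{-61666}\right) \left(-170989\right) = \left(- \frac{323}{5} + i \sqrt{61666}\right) \left(-170989\right) = \frac{55229447}{5} - 170989 i \sqrt{61666}$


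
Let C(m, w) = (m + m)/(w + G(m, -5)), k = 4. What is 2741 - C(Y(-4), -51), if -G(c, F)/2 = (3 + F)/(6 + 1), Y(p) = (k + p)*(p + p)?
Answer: 2741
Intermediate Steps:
Y(p) = 2*p*(4 + p) (Y(p) = (4 + p)*(p + p) = (4 + p)*(2*p) = 2*p*(4 + p))
G(c, F) = -6/7 - 2*F/7 (G(c, F) = -2*(3 + F)/(6 + 1) = -2*(3 + F)/7 = -2*(3/7 + F/7) = -6/7 - 2*F/7)
C(m, w) = 2*m/(4/7 + w) (C(m, w) = (m + m)/(w + (-6/7 - 2/7*(-5))) = (2*m)/(w + (-6/7 + 10/7)) = (2*m)/(w + 4/7) = (2*m)/(4/7 + w) = 2*m/(4/7 + w))
2741 - C(Y(-4), -51) = 2741 - 14*2*(-4)*(4 - 4)/(4 + 7*(-51)) = 2741 - 14*2*(-4)*0/(4 - 357) = 2741 - 14*0/(-353) = 2741 - 14*0*(-1)/353 = 2741 - 1*0 = 2741 + 0 = 2741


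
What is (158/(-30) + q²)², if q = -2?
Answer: 361/225 ≈ 1.6044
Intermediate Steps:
(158/(-30) + q²)² = (158/(-30) + (-2)²)² = (158*(-1/30) + 4)² = (-79/15 + 4)² = (-19/15)² = 361/225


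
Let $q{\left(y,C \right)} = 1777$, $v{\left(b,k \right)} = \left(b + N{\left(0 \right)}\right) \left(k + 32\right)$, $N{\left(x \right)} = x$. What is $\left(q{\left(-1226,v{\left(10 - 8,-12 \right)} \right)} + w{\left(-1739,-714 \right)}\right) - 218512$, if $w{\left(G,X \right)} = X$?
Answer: $-217449$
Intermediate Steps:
$v{\left(b,k \right)} = b \left(32 + k\right)$ ($v{\left(b,k \right)} = \left(b + 0\right) \left(k + 32\right) = b \left(32 + k\right)$)
$\left(q{\left(-1226,v{\left(10 - 8,-12 \right)} \right)} + w{\left(-1739,-714 \right)}\right) - 218512 = \left(1777 - 714\right) - 218512 = 1063 - 218512 = -217449$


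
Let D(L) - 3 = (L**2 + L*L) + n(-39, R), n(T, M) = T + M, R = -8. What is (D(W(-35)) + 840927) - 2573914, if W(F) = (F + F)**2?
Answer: 46286969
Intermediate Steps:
n(T, M) = M + T
W(F) = 4*F**2 (W(F) = (2*F)**2 = 4*F**2)
D(L) = -44 + 2*L**2 (D(L) = 3 + ((L**2 + L*L) + (-8 - 39)) = 3 + ((L**2 + L**2) - 47) = 3 + (2*L**2 - 47) = 3 + (-47 + 2*L**2) = -44 + 2*L**2)
(D(W(-35)) + 840927) - 2573914 = ((-44 + 2*(4*(-35)**2)**2) + 840927) - 2573914 = ((-44 + 2*(4*1225)**2) + 840927) - 2573914 = ((-44 + 2*4900**2) + 840927) - 2573914 = ((-44 + 2*24010000) + 840927) - 2573914 = ((-44 + 48020000) + 840927) - 2573914 = (48019956 + 840927) - 2573914 = 48860883 - 2573914 = 46286969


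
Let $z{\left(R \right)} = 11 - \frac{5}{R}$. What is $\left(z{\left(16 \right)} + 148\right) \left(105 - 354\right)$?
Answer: $- \frac{632211}{16} \approx -39513.0$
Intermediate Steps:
$\left(z{\left(16 \right)} + 148\right) \left(105 - 354\right) = \left(\left(11 - \frac{5}{16}\right) + 148\right) \left(105 - 354\right) = \left(\left(11 - \frac{5}{16}\right) + 148\right) \left(-249\right) = \left(\frac{171}{16} + 148\right) \left(-249\right) = \frac{2539}{16} \left(-249\right) = - \frac{632211}{16}$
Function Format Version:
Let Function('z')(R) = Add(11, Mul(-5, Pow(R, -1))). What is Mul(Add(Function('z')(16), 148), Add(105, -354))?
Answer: Rational(-632211, 16) ≈ -39513.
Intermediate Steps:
Mul(Add(Function('z')(16), 148), Add(105, -354)) = Mul(Add(Add(11, Mul(-5, Pow(16, -1))), 148), Add(105, -354)) = Mul(Add(Add(11, Mul(-5, Rational(1, 16))), 148), -249) = Mul(Add(Add(11, Rational(-5, 16)), 148), -249) = Mul(Add(Rational(171, 16), 148), -249) = Mul(Rational(2539, 16), -249) = Rational(-632211, 16)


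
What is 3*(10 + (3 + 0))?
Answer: 39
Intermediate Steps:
3*(10 + (3 + 0)) = 3*(10 + 3) = 3*13 = 39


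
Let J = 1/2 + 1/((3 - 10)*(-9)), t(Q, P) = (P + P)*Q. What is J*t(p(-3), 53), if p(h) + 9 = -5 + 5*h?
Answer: -99905/63 ≈ -1585.8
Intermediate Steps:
p(h) = -14 + 5*h (p(h) = -9 + (-5 + 5*h) = -14 + 5*h)
t(Q, P) = 2*P*Q (t(Q, P) = (2*P)*Q = 2*P*Q)
J = 65/126 (J = 1*(½) - ⅑/(-7) = ½ - ⅐*(-⅑) = ½ + 1/63 = 65/126 ≈ 0.51587)
J*t(p(-3), 53) = 65*(2*53*(-14 + 5*(-3)))/126 = 65*(2*53*(-14 - 15))/126 = 65*(2*53*(-29))/126 = (65/126)*(-3074) = -99905/63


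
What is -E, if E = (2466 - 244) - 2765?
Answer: 543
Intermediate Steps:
E = -543 (E = 2222 - 2765 = -543)
-E = -1*(-543) = 543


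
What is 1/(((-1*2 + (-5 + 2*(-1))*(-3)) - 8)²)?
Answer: 1/121 ≈ 0.0082645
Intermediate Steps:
1/(((-1*2 + (-5 + 2*(-1))*(-3)) - 8)²) = 1/(((-2 + (-5 - 2)*(-3)) - 8)²) = 1/(((-2 - 7*(-3)) - 8)²) = 1/(((-2 + 21) - 8)²) = 1/((19 - 8)²) = 1/(11²) = 1/121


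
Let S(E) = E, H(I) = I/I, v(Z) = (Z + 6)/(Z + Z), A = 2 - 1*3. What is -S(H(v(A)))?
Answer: -1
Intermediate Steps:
A = -1 (A = 2 - 3 = -1)
v(Z) = (6 + Z)/(2*Z) (v(Z) = (6 + Z)/((2*Z)) = (6 + Z)*(1/(2*Z)) = (6 + Z)/(2*Z))
H(I) = 1
-S(H(v(A))) = -1*1 = -1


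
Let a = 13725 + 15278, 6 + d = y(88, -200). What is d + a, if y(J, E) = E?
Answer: 28797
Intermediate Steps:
d = -206 (d = -6 - 200 = -206)
a = 29003
d + a = -206 + 29003 = 28797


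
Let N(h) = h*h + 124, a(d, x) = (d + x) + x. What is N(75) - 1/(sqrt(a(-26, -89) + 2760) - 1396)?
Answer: 2797262534/486565 + 3*sqrt(71)/973130 ≈ 5749.0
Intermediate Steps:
a(d, x) = d + 2*x
N(h) = 124 + h**2 (N(h) = h**2 + 124 = 124 + h**2)
N(75) - 1/(sqrt(a(-26, -89) + 2760) - 1396) = (124 + 75**2) - 1/(sqrt((-26 + 2*(-89)) + 2760) - 1396) = (124 + 5625) - 1/(sqrt((-26 - 178) + 2760) - 1396) = 5749 - 1/(sqrt(-204 + 2760) - 1396) = 5749 - 1/(sqrt(2556) - 1396) = 5749 - 1/(6*sqrt(71) - 1396) = 5749 - 1/(-1396 + 6*sqrt(71))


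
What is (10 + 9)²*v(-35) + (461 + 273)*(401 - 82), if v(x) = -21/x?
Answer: 1171813/5 ≈ 2.3436e+5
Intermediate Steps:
(10 + 9)²*v(-35) + (461 + 273)*(401 - 82) = (10 + 9)²*(-21/(-35)) + (461 + 273)*(401 - 82) = 19²*(-21*(-1/35)) + 734*319 = 361*(⅗) + 234146 = 1083/5 + 234146 = 1171813/5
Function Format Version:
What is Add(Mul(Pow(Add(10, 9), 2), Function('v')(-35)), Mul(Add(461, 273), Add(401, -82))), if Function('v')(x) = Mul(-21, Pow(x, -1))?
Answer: Rational(1171813, 5) ≈ 2.3436e+5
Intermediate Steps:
Add(Mul(Pow(Add(10, 9), 2), Function('v')(-35)), Mul(Add(461, 273), Add(401, -82))) = Add(Mul(Pow(Add(10, 9), 2), Mul(-21, Pow(-35, -1))), Mul(Add(461, 273), Add(401, -82))) = Add(Mul(Pow(19, 2), Mul(-21, Rational(-1, 35))), Mul(734, 319)) = Add(Mul(361, Rational(3, 5)), 234146) = Add(Rational(1083, 5), 234146) = Rational(1171813, 5)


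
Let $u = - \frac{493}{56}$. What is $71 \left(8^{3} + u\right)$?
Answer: $\frac{2000709}{56} \approx 35727.0$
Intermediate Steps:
$u = - \frac{493}{56}$ ($u = \left(-493\right) \frac{1}{56} = - \frac{493}{56} \approx -8.8036$)
$71 \left(8^{3} + u\right) = 71 \left(8^{3} - \frac{493}{56}\right) = 71 \left(512 - \frac{493}{56}\right) = 71 \cdot \frac{28179}{56} = \frac{2000709}{56}$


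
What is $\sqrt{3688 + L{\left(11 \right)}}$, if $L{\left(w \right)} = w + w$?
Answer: $\sqrt{3710} \approx 60.91$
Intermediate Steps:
$L{\left(w \right)} = 2 w$
$\sqrt{3688 + L{\left(11 \right)}} = \sqrt{3688 + 2 \cdot 11} = \sqrt{3688 + 22} = \sqrt{3710}$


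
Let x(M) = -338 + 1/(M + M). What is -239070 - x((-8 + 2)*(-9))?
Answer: -25783057/108 ≈ -2.3873e+5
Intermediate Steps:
x(M) = -338 + 1/(2*M)
-239070 - x((-8 + 2)*(-9)) = -239070 - (-338 + 1/(2*(((-8 + 2)*(-9))))) = -239070 - (-338 + 1/(2*((-6*(-9))))) = -239070 - (-338 + (½)/54) = -239070 - (-338 + (½)*(1/54)) = -239070 - (-338 + 1/108) = -239070 - 1*(-36503/108) = -239070 + 36503/108 = -25783057/108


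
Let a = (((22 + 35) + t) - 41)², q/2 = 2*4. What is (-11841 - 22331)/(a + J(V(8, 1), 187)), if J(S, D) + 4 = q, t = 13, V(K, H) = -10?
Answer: -34172/853 ≈ -40.061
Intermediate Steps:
q = 16 (q = 2*(2*4) = 2*8 = 16)
J(S, D) = 12 (J(S, D) = -4 + 16 = 12)
a = 841 (a = (((22 + 35) + 13) - 41)² = ((57 + 13) - 41)² = (70 - 41)² = 29² = 841)
(-11841 - 22331)/(a + J(V(8, 1), 187)) = (-11841 - 22331)/(841 + 12) = -34172/853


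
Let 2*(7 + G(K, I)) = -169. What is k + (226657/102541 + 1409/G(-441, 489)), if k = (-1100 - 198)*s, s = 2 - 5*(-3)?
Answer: -6792066205/307623 ≈ -22079.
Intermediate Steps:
G(K, I) = -183/2 (G(K, I) = -7 + (½)*(-169) = -7 - 169/2 = -183/2)
s = 17 (s = 2 + 15 = 17)
k = -22066 (k = (-1100 - 198)*17 = -1298*17 = -22066)
k + (226657/102541 + 1409/G(-441, 489)) = -22066 + (226657/102541 + 1409/(-183/2)) = -22066 + (226657*(1/102541) + 1409*(-2/183)) = -22066 + (226657/102541 - 2818/183) = -22066 - 4057087/307623 = -6792066205/307623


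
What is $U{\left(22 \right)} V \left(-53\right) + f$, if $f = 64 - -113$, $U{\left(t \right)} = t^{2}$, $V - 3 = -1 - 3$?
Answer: $25829$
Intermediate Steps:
$V = -1$ ($V = 3 - 4 = -1$)
$f = 177$ ($f = 64 + 113 = 177$)
$U{\left(22 \right)} V \left(-53\right) + f = 22^{2} \left(\left(-1\right) \left(-53\right)\right) + 177 = 484 \cdot 53 + 177 = 25652 + 177 = 25829$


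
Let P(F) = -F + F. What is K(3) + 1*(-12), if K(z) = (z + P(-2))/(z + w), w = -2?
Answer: -9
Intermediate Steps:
P(F) = 0
K(z) = z/(-2 + z) (K(z) = (z + 0)/(z - 2) = z/(-2 + z))
K(3) + 1*(-12) = 3/(-2 + 3) + 1*(-12) = 3/1 - 12 = 3*1 - 12 = 3 - 12 = -9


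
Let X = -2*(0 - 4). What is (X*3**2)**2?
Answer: 5184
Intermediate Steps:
X = 8 (X = -2*(-4) = 8)
(X*3**2)**2 = (8*3**2)**2 = (8*9)**2 = 72**2 = 5184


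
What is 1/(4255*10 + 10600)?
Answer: 1/53150 ≈ 1.8815e-5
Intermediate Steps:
1/(4255*10 + 10600) = 1/(42550 + 10600) = 1/53150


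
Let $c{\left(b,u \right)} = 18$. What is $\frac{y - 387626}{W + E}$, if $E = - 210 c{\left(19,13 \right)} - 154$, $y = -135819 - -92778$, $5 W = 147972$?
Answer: $- \frac{2153335}{128302} \approx -16.783$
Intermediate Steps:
$W = \frac{147972}{5}$ ($W = \frac{1}{5} \cdot 147972 = \frac{147972}{5} \approx 29594.0$)
$y = -43041$ ($y = -135819 + 92778 = -43041$)
$E = -3934$ ($E = \left(-210\right) 18 - 154 = -3780 - 154 = -3934$)
$\frac{y - 387626}{W + E} = \frac{-43041 - 387626}{\frac{147972}{5} - 3934} = - \frac{430667}{\frac{128302}{5}} = \left(-430667\right) \frac{5}{128302} = - \frac{2153335}{128302}$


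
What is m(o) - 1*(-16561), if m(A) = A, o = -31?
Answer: 16530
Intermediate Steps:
m(o) - 1*(-16561) = -31 - 1*(-16561) = -31 + 16561 = 16530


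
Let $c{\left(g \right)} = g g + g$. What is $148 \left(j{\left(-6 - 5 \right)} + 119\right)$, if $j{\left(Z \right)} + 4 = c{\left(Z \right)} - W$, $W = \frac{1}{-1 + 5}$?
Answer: $33263$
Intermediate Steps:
$W = \frac{1}{4} \approx 0.25$
$c{\left(g \right)} = g + g^{2}$ ($c{\left(g \right)} = g^{2} + g = g + g^{2}$)
$j{\left(Z \right)} = - \frac{17}{4} + Z \left(1 + Z\right)$ ($j{\left(Z \right)} = -4 + \left(Z \left(1 + Z\right) - \frac{1}{4}\right) = -4 + \left(- \frac{1}{4} + Z \left(1 + Z\right)\right) = - \frac{17}{4} + Z \left(1 + Z\right)$)
$148 \left(j{\left(-6 - 5 \right)} + 119\right) = 148 \left(\left(- \frac{17}{4} - 11 + \left(-6 - 5\right)^{2}\right) + 119\right) = 148 \left(\left(- \frac{17}{4} - 11 + \left(-11\right)^{2}\right) + 119\right) = 148 \left(\left(- \frac{17}{4} - 11 + 121\right) + 119\right) = 148 \left(\frac{423}{4} + 119\right) = 148 \cdot \frac{899}{4} = 33263$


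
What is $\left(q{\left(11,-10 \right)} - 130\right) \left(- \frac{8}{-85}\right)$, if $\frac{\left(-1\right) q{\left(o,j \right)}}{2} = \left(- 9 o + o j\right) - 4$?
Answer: $\frac{2368}{85} \approx 27.859$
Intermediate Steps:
$q{\left(o,j \right)} = 8 + 18 o - 2 j o$ ($q{\left(o,j \right)} = - 2 \left(\left(- 9 o + o j\right) - 4\right) = - 2 \left(\left(- 9 o + j o\right) - 4\right) = - 2 \left(-4 - 9 o + j o\right) = 8 + 18 o - 2 j o$)
$\left(q{\left(11,-10 \right)} - 130\right) \left(- \frac{8}{-85}\right) = \left(\left(8 + 18 \cdot 11 - \left(-20\right) 11\right) - 130\right) \left(- \frac{8}{-85}\right) = \left(\left(8 + 198 + 220\right) - 130\right) \left(\left(-8\right) \left(- \frac{1}{85}\right)\right) = \left(426 - 130\right) \frac{8}{85} = 296 \cdot \frac{8}{85} = \frac{2368}{85}$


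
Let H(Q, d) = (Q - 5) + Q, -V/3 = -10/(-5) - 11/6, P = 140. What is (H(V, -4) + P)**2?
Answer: 17956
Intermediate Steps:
V = -1/2 (V = -3*(-10/(-5) - 11/6) = -3*(-10*(-1/5) - 11*1/6) = -3*(2 - 11/6) = -3*1/6 = -1/2 ≈ -0.50000)
H(Q, d) = -5 + 2*Q (H(Q, d) = (-5 + Q) + Q = -5 + 2*Q)
(H(V, -4) + P)**2 = ((-5 + 2*(-1/2)) + 140)**2 = ((-5 - 1) + 140)**2 = (-6 + 140)**2 = 134**2 = 17956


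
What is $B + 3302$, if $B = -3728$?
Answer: $-426$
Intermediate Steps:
$B + 3302 = -3728 + 3302 = -426$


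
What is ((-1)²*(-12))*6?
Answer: -72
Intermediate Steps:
((-1)²*(-12))*6 = (1*(-12))*6 = -12*6 = -72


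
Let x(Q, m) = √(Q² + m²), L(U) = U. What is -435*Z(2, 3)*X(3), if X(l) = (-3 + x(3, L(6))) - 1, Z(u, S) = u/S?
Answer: 1160 - 870*√5 ≈ -785.38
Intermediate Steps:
X(l) = -4 + 3*√5 (X(l) = (-3 + √(3² + 6²)) - 1 = (-3 + √(9 + 36)) - 1 = (-3 + √45) - 1 = (-3 + 3*√5) - 1 = -4 + 3*√5)
-435*Z(2, 3)*X(3) = -435*2/3*(-4 + 3*√5) = -435*2*(⅓)*(-4 + 3*√5) = -290*(-4 + 3*√5) = -435*(-8/3 + 2*√5) = 1160 - 870*√5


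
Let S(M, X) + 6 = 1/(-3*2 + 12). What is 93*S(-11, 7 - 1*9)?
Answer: -1085/2 ≈ -542.50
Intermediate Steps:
S(M, X) = -35/6 (S(M, X) = -6 + 1/(-3*2 + 12) = -6 + 1/(-6 + 12) = -6 + 1/6 = -6 + ⅙ = -35/6)
93*S(-11, 7 - 1*9) = 93*(-35/6) = -1085/2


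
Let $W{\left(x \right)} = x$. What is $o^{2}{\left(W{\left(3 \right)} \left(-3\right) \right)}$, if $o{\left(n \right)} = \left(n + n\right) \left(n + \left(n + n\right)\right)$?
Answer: $236196$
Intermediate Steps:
$o{\left(n \right)} = 6 n^{2}$ ($o{\left(n \right)} = 2 n \left(n + 2 n\right) = 2 n 3 n = 6 n^{2}$)
$o^{2}{\left(W{\left(3 \right)} \left(-3\right) \right)} = \left(6 \left(3 \left(-3\right)\right)^{2}\right)^{2} = \left(6 \left(-9\right)^{2}\right)^{2} = \left(6 \cdot 81\right)^{2} = 486^{2} = 236196$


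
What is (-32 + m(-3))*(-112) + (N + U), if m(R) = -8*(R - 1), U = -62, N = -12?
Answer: -74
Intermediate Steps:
m(R) = 8 - 8*R (m(R) = -8*(-1 + R) = 8 - 8*R)
(-32 + m(-3))*(-112) + (N + U) = (-32 + (8 - 8*(-3)))*(-112) + (-12 - 62) = (-32 + (8 + 24))*(-112) - 74 = (-32 + 32)*(-112) - 74 = 0*(-112) - 74 = 0 - 74 = -74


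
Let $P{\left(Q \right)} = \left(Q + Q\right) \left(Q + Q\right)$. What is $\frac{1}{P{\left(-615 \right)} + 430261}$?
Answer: $\frac{1}{1943161} \approx 5.1463 \cdot 10^{-7}$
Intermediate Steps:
$P{\left(Q \right)} = 4 Q^{2}$ ($P{\left(Q \right)} = 2 Q 2 Q = 4 Q^{2}$)
$\frac{1}{P{\left(-615 \right)} + 430261} = \frac{1}{4 \left(-615\right)^{2} + 430261} = \frac{1}{4 \cdot 378225 + 430261} = \frac{1}{1512900 + 430261} = \frac{1}{1943161}$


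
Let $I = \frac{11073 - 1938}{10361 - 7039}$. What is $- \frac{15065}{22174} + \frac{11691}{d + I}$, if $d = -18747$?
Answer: $- \frac{66639118529}{51138499238} \approx -1.3031$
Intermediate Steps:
$I = \frac{9135}{3322} \approx 2.7499$
$- \frac{15065}{22174} + \frac{11691}{d + I} = - \frac{15065}{22174} + \frac{11691}{-18747 + \frac{9135}{3322}} = \left(-15065\right) \frac{1}{22174} + \frac{11691}{- \frac{62268399}{3322}} = - \frac{15065}{22174} + 11691 \left(- \frac{3322}{62268399}\right) = - \frac{15065}{22174} - \frac{1438426}{2306237} = - \frac{66639118529}{51138499238}$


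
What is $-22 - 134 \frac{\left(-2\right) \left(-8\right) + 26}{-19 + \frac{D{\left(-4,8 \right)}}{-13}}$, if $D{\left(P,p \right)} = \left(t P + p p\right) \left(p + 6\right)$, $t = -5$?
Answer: $\frac{41858}{1423} \approx 29.415$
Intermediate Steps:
$D{\left(P,p \right)} = \left(6 + p\right) \left(p^{2} - 5 P\right)$ ($D{\left(P,p \right)} = \left(- 5 P + p p\right) \left(p + 6\right) = \left(- 5 P + p^{2}\right) \left(6 + p\right) = \left(p^{2} - 5 P\right) \left(6 + p\right) = \left(6 + p\right) \left(p^{2} - 5 P\right)$)
$-22 - 134 \frac{\left(-2\right) \left(-8\right) + 26}{-19 + \frac{D{\left(-4,8 \right)}}{-13}} = -22 - 134 \frac{\left(-2\right) \left(-8\right) + 26}{-19 + \frac{8^{3} - -120 + 6 \cdot 8^{2} - \left(-20\right) 8}{-13}} = -22 - 134 \frac{16 + 26}{-19 + \left(512 + 120 + 6 \cdot 64 + 160\right) \left(- \frac{1}{13}\right)} = -22 - 134 \frac{42}{-19 + \left(512 + 120 + 384 + 160\right) \left(- \frac{1}{13}\right)} = -22 - 134 \frac{42}{-19 + 1176 \left(- \frac{1}{13}\right)} = -22 - 134 \frac{42}{-19 - \frac{1176}{13}} = -22 - 134 \frac{42}{- \frac{1423}{13}} = -22 - 134 \cdot 42 \left(- \frac{13}{1423}\right) = -22 - - \frac{73164}{1423} = -22 + \frac{73164}{1423} = \frac{41858}{1423}$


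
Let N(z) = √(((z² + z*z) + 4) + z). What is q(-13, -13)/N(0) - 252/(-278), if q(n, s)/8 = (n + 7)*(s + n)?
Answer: 86862/139 ≈ 624.91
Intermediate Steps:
q(n, s) = 8*(7 + n)*(n + s) (q(n, s) = 8*((n + 7)*(s + n)) = 8*((7 + n)*(n + s)) = 8*(7 + n)*(n + s))
N(z) = √(4 + z + 2*z²) (N(z) = √(((z² + z²) + 4) + z) = √((2*z² + 4) + z) = √((4 + 2*z²) + z) = √(4 + z + 2*z²))
q(-13, -13)/N(0) - 252/(-278) = (8*(-13)² + 56*(-13) + 56*(-13) + 8*(-13)*(-13))/(√(4 + 0 + 2*0²)) - 252/(-278) = (8*169 - 728 - 728 + 1352)/(√(4 + 0 + 2*0)) - 252*(-1/278) = (1352 - 728 - 728 + 1352)/(√(4 + 0 + 0)) + 126/139 = 1248/(√4) + 126/139 = 1248/2 + 126/139 = 1248*(½) + 126/139 = 624 + 126/139 = 86862/139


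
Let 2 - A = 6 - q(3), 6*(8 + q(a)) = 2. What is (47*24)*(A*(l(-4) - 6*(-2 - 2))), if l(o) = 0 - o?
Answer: -368480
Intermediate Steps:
q(a) = -23/3 (q(a) = -8 + (1/6)*2 = -8 + 1/3 = -23/3)
l(o) = -o
A = -35/3 (A = 2 - (6 - 1*(-23/3)) = 2 - (6 + 23/3) = 2 - 1*41/3 = 2 - 41/3 = -35/3 ≈ -11.667)
(47*24)*(A*(l(-4) - 6*(-2 - 2))) = (47*24)*(-35*(-1*(-4) - 6*(-2 - 2))/3) = 1128*(-35*(4 - 6*(-4))/3) = 1128*(-35*(4 - 1*(-24))/3) = 1128*(-35*(4 + 24)/3) = 1128*(-35/3*28) = 1128*(-980/3) = -368480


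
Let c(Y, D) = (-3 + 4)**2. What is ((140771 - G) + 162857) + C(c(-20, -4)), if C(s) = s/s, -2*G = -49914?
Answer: 278672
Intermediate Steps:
G = 24957 (G = -1/2*(-49914) = 24957)
c(Y, D) = 1 (c(Y, D) = 1**2 = 1)
C(s) = 1
((140771 - G) + 162857) + C(c(-20, -4)) = ((140771 - 1*24957) + 162857) + 1 = ((140771 - 24957) + 162857) + 1 = (115814 + 162857) + 1 = 278671 + 1 = 278672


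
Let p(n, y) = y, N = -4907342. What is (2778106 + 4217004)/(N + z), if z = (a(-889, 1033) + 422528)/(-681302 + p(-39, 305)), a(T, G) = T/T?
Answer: -1587882974890/1113961867501 ≈ -1.4254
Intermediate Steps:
a(T, G) = 1
z = -140843/226999 (z = (1 + 422528)/(-681302 + 305) = 422529/(-680997) = 422529*(-1/680997) = -140843/226999 ≈ -0.62046)
(2778106 + 4217004)/(N + z) = (2778106 + 4217004)/(-4907342 - 140843/226999) = 6995110/(-1113961867501/226999) = 6995110*(-226999/1113961867501) = -1587882974890/1113961867501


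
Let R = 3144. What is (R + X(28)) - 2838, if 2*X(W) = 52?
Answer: 332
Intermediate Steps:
X(W) = 26 (X(W) = (1/2)*52 = 26)
(R + X(28)) - 2838 = (3144 + 26) - 2838 = 3170 - 2838 = 332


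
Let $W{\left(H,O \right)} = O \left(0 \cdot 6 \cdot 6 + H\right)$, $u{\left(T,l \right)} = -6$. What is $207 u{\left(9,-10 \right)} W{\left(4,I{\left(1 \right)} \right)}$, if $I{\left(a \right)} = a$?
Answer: $-4968$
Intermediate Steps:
$W{\left(H,O \right)} = H O$ ($W{\left(H,O \right)} = O \left(0 \cdot 6 + H\right) = O \left(0 + H\right) = O H = H O$)
$207 u{\left(9,-10 \right)} W{\left(4,I{\left(1 \right)} \right)} = 207 \left(-6\right) 4 \cdot 1 = \left(-1242\right) 4 = -4968$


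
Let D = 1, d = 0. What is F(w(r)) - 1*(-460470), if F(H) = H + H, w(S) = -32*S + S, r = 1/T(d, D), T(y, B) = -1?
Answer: 460532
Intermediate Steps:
r = -1 (r = 1/(-1) = -1)
w(S) = -31*S
F(H) = 2*H
F(w(r)) - 1*(-460470) = 2*(-31*(-1)) - 1*(-460470) = 2*31 + 460470 = 62 + 460470 = 460532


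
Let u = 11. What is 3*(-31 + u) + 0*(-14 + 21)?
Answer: -60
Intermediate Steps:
3*(-31 + u) + 0*(-14 + 21) = 3*(-31 + 11) + 0*(-14 + 21) = 3*(-20) + 0*7 = -60 + 0 = -60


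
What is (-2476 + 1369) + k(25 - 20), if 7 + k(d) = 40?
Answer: -1074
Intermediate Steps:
k(d) = 33 (k(d) = -7 + 40 = 33)
(-2476 + 1369) + k(25 - 20) = (-2476 + 1369) + 33 = -1107 + 33 = -1074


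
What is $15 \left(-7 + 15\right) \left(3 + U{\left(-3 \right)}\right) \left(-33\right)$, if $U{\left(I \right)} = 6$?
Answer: $-35640$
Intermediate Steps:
$15 \left(-7 + 15\right) \left(3 + U{\left(-3 \right)}\right) \left(-33\right) = 15 \left(-7 + 15\right) \left(3 + 6\right) \left(-33\right) = 15 \cdot 8 \cdot 9 \left(-33\right) = 15 \cdot 72 \left(-33\right) = 1080 \left(-33\right) = -35640$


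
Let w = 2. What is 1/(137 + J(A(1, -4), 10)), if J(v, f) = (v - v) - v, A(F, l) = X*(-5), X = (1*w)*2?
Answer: 1/157 ≈ 0.0063694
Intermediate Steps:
X = 4 (X = (1*2)*2 = 2*2 = 4)
A(F, l) = -20 (A(F, l) = 4*(-5) = -20)
J(v, f) = -v (J(v, f) = 0 - v = -v)
1/(137 + J(A(1, -4), 10)) = 1/(137 - 1*(-20)) = 1/(137 + 20) = 1/157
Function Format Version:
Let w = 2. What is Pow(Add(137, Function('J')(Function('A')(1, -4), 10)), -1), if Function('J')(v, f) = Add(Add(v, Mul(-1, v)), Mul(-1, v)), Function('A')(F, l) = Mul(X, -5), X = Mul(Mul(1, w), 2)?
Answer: Rational(1, 157) ≈ 0.0063694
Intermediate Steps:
X = 4 (X = Mul(Mul(1, 2), 2) = Mul(2, 2) = 4)
Function('A')(F, l) = -20 (Function('A')(F, l) = Mul(4, -5) = -20)
Function('J')(v, f) = Mul(-1, v) (Function('J')(v, f) = Add(0, Mul(-1, v)) = Mul(-1, v))
Pow(Add(137, Function('J')(Function('A')(1, -4), 10)), -1) = Pow(Add(137, Mul(-1, -20)), -1) = Pow(Add(137, 20), -1) = Pow(157, -1) = Rational(1, 157)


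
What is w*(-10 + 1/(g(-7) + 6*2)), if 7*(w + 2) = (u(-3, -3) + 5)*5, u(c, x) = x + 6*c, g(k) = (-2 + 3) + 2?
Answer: 14006/105 ≈ 133.39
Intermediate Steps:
g(k) = 3 (g(k) = 1 + 2 = 3)
w = -94/7 (w = -2 + (((-3 + 6*(-3)) + 5)*5)/7 = -2 + (((-3 - 18) + 5)*5)/7 = -2 + ((-21 + 5)*5)/7 = -2 + (-16*5)/7 = -2 + (⅐)*(-80) = -2 - 80/7 = -94/7 ≈ -13.429)
w*(-10 + 1/(g(-7) + 6*2)) = -94*(-10 + 1/(3 + 6*2))/7 = -94*(-10 + 1/(3 + 12))/7 = -94*(-10 + 1/15)/7 = -94/7*(-149/15) = 14006/105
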